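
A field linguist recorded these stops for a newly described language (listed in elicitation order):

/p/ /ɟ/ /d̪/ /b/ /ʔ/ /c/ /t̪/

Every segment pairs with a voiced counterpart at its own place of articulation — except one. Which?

/ʔ/

Bilabial: /p/ ~ /b/
Dental: /t̪/ ~ /d̪/
Palatal: /c/ ~ /ɟ/
Glottal: only /ʔ/ (voiceless); no voiced partner.
So /ʔ/ is the unpaired segment.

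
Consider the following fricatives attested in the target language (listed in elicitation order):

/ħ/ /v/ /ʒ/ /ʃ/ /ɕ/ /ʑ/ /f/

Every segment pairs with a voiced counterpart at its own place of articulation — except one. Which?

/ħ/

Labiodental: /f/ ~ /v/
Postalveolar: /ʃ/ ~ /ʒ/
Alveolo-palatal: /ɕ/ ~ /ʑ/
Pharyngeal: only /ħ/ (voiceless); no voiced partner.
So /ħ/ is the unpaired segment.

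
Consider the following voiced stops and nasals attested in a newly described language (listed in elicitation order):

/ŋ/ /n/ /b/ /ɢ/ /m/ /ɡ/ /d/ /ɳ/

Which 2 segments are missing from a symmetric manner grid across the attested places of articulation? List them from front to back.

/ɖ/, /ɴ/

Oral stop: /b/ (bilabial), /d/ (alveolar), /ɡ/ (velar), /ɢ/ (uvular).
Nasal: /m/ (bilabial), /n/ (alveolar), /ɳ/ (retroflex), /ŋ/ (velar).
Gaps, from front to back: retroflex lacks oral stop (/ɖ/); uvular lacks nasal (/ɴ/).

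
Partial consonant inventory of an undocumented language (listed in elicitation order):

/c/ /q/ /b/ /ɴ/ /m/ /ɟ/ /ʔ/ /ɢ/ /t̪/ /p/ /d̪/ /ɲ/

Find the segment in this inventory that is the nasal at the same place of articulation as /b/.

/m/

/b/ is a voiced bilabial stop.
The nasal at the same place is a bilabial nasal — in this inventory, /m/.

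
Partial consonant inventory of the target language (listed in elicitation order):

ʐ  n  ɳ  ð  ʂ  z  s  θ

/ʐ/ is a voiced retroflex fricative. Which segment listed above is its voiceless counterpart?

/ʂ/

The voiceless counterpart is a voiceless retroflex fricative — in this inventory, /ʂ/.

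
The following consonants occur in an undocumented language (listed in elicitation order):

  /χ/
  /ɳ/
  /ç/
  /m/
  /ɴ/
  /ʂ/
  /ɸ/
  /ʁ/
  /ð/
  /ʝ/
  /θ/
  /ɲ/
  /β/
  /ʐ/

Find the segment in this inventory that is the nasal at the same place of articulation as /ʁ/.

/ʁ/ is a voiced uvular fricative.
The nasal at the same place is an uvular nasal — in this inventory, /ɴ/.

/ɴ/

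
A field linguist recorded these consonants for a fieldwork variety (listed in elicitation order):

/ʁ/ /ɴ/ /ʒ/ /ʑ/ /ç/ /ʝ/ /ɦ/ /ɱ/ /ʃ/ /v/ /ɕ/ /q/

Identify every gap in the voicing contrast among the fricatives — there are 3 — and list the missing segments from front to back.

place of articulation  voiceless  voiced  
labiodental       —         v       
postalveolar      ʃ         ʒ       
alveolo-palatal   ɕ         ʑ       
palatal           ç         ʝ       
uvular            —         ʁ       
glottal           —         ɦ       
Gaps, from front to back: labiodental lacks voiceless (/f/); uvular lacks voiceless (/χ/); glottal lacks voiceless (/h/).

/f/, /χ/, /h/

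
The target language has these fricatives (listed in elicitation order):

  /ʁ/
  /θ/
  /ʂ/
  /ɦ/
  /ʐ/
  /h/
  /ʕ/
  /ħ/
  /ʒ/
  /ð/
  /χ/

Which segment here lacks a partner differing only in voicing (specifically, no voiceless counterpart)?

/ʒ/

Dental: /θ/ ~ /ð/
Retroflex: /ʂ/ ~ /ʐ/
Uvular: /χ/ ~ /ʁ/
Pharyngeal: /ħ/ ~ /ʕ/
Glottal: /h/ ~ /ɦ/
Postalveolar: only /ʒ/ (voiced); no voiceless partner.
So /ʒ/ is the unpaired segment.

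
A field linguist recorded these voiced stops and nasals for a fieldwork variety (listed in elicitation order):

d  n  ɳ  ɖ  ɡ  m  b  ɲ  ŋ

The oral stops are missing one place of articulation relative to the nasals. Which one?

place of articulation  oral stop  nasal   
bilabial          b         m       
alveolar          d         n       
retroflex         ɖ         ɳ       
palatal           —         ɲ       
velar             ɡ         ŋ       
Every place of articulation has an oral stop member except palatal, where /ɟ/ would be expected.

palatal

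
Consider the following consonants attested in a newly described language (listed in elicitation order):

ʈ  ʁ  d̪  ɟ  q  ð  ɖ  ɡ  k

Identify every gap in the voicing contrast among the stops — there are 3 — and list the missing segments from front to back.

Voiceless: /ʈ/ (retroflex), /k/ (velar), /q/ (uvular).
Voiced: /d̪/ (dental), /ɖ/ (retroflex), /ɟ/ (palatal), /ɡ/ (velar).
Gaps, from front to back: dental lacks voiceless (/t̪/); palatal lacks voiceless (/c/); uvular lacks voiced (/ɢ/).

/t̪/, /c/, /ɢ/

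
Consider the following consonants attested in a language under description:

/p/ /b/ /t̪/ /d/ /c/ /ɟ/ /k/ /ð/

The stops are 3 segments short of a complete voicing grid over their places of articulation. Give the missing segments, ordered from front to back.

/d̪/, /t/, /ɡ/

bilabial: voiceless /p/, voiced /b/.
dental: voiceless /t̪/, voiced —.
alveolar: voiceless —, voiced /d/.
palatal: voiceless /c/, voiced /ɟ/.
velar: voiceless /k/, voiced —.
Gaps, from front to back: dental lacks voiced (/d̪/); alveolar lacks voiceless (/t/); velar lacks voiced (/ɡ/).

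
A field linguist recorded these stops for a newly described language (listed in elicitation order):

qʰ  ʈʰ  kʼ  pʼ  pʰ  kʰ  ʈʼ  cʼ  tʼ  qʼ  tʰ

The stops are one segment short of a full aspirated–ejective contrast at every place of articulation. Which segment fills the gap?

/cʰ/

place of articulation  aspirated  ejective
bilabial          pʰ        pʼ      
alveolar          tʰ        tʼ      
retroflex         ʈʰ        ʈʼ      
palatal           —         cʼ      
velar             kʰ        kʼ      
uvular            qʰ        qʼ      
The palatal row has no aspirated member, so the gap is the aspirated palatal stop /cʰ/.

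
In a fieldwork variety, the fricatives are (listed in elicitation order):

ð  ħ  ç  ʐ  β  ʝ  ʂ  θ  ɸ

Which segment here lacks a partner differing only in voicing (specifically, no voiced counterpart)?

/ħ/

Bilabial: /ɸ/ ~ /β/
Dental: /θ/ ~ /ð/
Retroflex: /ʂ/ ~ /ʐ/
Palatal: /ç/ ~ /ʝ/
Pharyngeal: only /ħ/ (voiceless); no voiced partner.
So /ħ/ is the unpaired segment.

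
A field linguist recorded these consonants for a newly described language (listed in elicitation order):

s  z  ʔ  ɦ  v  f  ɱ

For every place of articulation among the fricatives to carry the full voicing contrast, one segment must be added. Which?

/h/

labiodental: voiceless /f/, voiced /v/.
alveolar: voiceless /s/, voiced /z/.
glottal: voiceless —, voiced /ɦ/.
The glottal row has no voiceless member, so the gap is the voiceless glottal fricative /h/.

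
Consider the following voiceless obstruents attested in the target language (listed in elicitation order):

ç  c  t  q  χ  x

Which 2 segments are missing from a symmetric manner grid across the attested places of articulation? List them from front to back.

alveolar: stop /t/, fricative —.
palatal: stop /c/, fricative /ç/.
velar: stop —, fricative /x/.
uvular: stop /q/, fricative /χ/.
Gaps, from front to back: alveolar lacks fricative (/s/); velar lacks stop (/k/).

/s/, /k/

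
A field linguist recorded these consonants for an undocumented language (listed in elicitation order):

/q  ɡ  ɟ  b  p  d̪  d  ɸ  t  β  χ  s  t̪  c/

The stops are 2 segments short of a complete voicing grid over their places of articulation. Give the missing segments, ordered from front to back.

/k/, /ɢ/

place of articulation  voiceless  voiced  
bilabial          p         b       
dental            t̪        d̪      
alveolar          t         d       
palatal           c         ɟ       
velar             —         ɡ       
uvular            q         —       
Gaps, from front to back: velar lacks voiceless (/k/); uvular lacks voiced (/ɢ/).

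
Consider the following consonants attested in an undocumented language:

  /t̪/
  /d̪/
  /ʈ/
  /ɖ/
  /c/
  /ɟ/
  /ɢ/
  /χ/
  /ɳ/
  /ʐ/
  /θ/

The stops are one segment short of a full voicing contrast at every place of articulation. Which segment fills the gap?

dental: voiceless /t̪/, voiced /d̪/.
retroflex: voiceless /ʈ/, voiced /ɖ/.
palatal: voiceless /c/, voiced /ɟ/.
uvular: voiceless —, voiced /ɢ/.
The uvular row has no voiceless member, so the gap is the voiceless uvular stop /q/.

/q/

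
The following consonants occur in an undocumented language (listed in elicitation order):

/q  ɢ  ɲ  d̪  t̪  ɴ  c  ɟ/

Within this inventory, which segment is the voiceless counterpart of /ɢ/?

/ɢ/ is a voiced uvular stop.
The voiceless counterpart is a voiceless uvular stop — in this inventory, /q/.

/q/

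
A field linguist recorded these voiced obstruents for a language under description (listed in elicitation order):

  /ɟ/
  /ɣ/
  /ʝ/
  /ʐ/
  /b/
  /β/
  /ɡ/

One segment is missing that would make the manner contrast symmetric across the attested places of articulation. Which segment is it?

bilabial: stop /b/, fricative /β/.
retroflex: stop —, fricative /ʐ/.
palatal: stop /ɟ/, fricative /ʝ/.
velar: stop /ɡ/, fricative /ɣ/.
The retroflex row has no stop member, so the gap is the retroflex stop /ɖ/.

/ɖ/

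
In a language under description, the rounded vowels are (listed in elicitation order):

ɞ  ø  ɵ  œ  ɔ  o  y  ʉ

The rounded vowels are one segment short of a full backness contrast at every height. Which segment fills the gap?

/u/

height            front     central   back    
high              y         ʉ         —       
high-mid          ø         ɵ         o       
low-mid           œ         ɞ         ɔ       
The high row has no back member, so the gap is the high back rounded vowel /u/.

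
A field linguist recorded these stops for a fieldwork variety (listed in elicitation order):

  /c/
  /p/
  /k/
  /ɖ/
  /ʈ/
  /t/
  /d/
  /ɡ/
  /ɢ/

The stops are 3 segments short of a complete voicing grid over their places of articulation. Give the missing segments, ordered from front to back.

bilabial: voiceless /p/, voiced —.
alveolar: voiceless /t/, voiced /d/.
retroflex: voiceless /ʈ/, voiced /ɖ/.
palatal: voiceless /c/, voiced —.
velar: voiceless /k/, voiced /ɡ/.
uvular: voiceless —, voiced /ɢ/.
Gaps, from front to back: bilabial lacks voiced (/b/); palatal lacks voiced (/ɟ/); uvular lacks voiceless (/q/).

/b/, /ɟ/, /q/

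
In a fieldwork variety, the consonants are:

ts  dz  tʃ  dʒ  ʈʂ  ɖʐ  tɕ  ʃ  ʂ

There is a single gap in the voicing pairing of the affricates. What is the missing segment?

/dʑ/

alveolar: voiceless /ts/, voiced /dz/.
postalveolar: voiceless /tʃ/, voiced /dʒ/.
retroflex: voiceless /ʈʂ/, voiced /ɖʐ/.
alveolo-palatal: voiceless /tɕ/, voiced —.
The alveolo-palatal row has no voiced member, so the gap is the voiced alveolo-palatal affricate /dʑ/.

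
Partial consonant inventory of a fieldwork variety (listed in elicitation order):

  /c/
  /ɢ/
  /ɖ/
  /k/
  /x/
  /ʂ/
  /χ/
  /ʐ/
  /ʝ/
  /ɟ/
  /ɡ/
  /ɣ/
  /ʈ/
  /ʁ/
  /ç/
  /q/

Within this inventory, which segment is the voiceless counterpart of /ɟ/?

/c/

/ɟ/ is a voiced palatal stop.
The voiceless counterpart is a voiceless palatal stop — in this inventory, /c/.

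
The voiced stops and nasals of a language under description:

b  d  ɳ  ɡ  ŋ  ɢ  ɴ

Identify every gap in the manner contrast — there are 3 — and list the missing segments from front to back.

/m/, /n/, /ɖ/

bilabial: oral stop /b/, nasal —.
alveolar: oral stop /d/, nasal —.
retroflex: oral stop —, nasal /ɳ/.
velar: oral stop /ɡ/, nasal /ŋ/.
uvular: oral stop /ɢ/, nasal /ɴ/.
Gaps, from front to back: bilabial lacks nasal (/m/); alveolar lacks nasal (/n/); retroflex lacks oral stop (/ɖ/).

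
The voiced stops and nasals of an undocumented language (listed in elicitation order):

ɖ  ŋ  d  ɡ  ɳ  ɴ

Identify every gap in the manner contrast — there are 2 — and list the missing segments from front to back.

/n/, /ɢ/

place of articulation  oral stop  nasal   
alveolar          d         —       
retroflex         ɖ         ɳ       
velar             ɡ         ŋ       
uvular            —         ɴ       
Gaps, from front to back: alveolar lacks nasal (/n/); uvular lacks oral stop (/ɢ/).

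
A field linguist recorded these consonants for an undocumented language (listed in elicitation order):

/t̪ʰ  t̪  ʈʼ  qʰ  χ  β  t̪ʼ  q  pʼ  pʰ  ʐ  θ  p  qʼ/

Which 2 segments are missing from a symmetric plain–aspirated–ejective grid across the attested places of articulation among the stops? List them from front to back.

bilabial: plain /p/, aspirated /pʰ/, ejective /pʼ/.
dental: plain /t̪/, aspirated /t̪ʰ/, ejective /t̪ʼ/.
retroflex: plain —, aspirated —, ejective /ʈʼ/.
uvular: plain /q/, aspirated /qʰ/, ejective /qʼ/.
Gaps, from front to back: retroflex lacks plain (/ʈ/); retroflex lacks aspirated (/ʈʰ/).

/ʈ/, /ʈʰ/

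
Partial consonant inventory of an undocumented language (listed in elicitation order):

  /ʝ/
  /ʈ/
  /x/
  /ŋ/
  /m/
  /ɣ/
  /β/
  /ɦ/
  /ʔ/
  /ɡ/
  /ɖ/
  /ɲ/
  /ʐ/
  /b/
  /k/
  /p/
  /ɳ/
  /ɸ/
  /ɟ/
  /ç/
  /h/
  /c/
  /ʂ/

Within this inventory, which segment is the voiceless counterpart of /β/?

/ɸ/

/β/ is a voiced bilabial fricative.
The voiceless counterpart is a voiceless bilabial fricative — in this inventory, /ɸ/.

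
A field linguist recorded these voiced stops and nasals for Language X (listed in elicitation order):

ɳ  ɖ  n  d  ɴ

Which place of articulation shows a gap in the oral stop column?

uvular

alveolar: oral stop /d/, nasal /n/.
retroflex: oral stop /ɖ/, nasal /ɳ/.
uvular: oral stop —, nasal /ɴ/.
Every place of articulation has an oral stop member except uvular, where /ɢ/ would be expected.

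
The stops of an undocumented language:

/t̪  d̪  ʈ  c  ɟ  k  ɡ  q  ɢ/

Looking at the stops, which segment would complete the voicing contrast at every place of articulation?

Voiceless: /t̪/ (dental), /ʈ/ (retroflex), /c/ (palatal), /k/ (velar), /q/ (uvular).
Voiced: /d̪/ (dental), /ɟ/ (palatal), /ɡ/ (velar), /ɢ/ (uvular).
The retroflex row has no voiced member, so the gap is the voiced retroflex stop /ɖ/.

/ɖ/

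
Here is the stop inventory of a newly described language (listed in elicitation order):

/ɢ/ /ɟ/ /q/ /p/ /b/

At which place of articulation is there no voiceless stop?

place of articulation  voiceless  voiced  
bilabial          p         b       
palatal           —         ɟ       
uvular            q         ɢ       
Every place of articulation has a voiceless member except palatal, where /c/ would be expected.

palatal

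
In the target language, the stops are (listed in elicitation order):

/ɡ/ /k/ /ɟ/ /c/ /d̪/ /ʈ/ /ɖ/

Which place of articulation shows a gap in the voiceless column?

place of articulation  voiceless  voiced  
dental            —         d̪      
retroflex         ʈ         ɖ       
palatal           c         ɟ       
velar             k         ɡ       
Every place of articulation has a voiceless member except dental, where /t̪/ would be expected.

dental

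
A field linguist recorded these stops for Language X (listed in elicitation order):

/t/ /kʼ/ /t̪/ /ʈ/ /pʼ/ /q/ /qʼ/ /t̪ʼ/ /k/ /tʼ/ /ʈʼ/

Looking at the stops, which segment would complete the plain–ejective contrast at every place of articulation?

/p/

bilabial: plain —, ejective /pʼ/.
dental: plain /t̪/, ejective /t̪ʼ/.
alveolar: plain /t/, ejective /tʼ/.
retroflex: plain /ʈ/, ejective /ʈʼ/.
velar: plain /k/, ejective /kʼ/.
uvular: plain /q/, ejective /qʼ/.
The bilabial row has no plain member, so the gap is the plain bilabial stop /p/.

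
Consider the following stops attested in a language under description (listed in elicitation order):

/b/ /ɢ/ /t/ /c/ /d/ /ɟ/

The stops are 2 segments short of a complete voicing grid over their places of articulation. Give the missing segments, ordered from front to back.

/p/, /q/

Voiceless: /t/ (alveolar), /c/ (palatal).
Voiced: /b/ (bilabial), /d/ (alveolar), /ɟ/ (palatal), /ɢ/ (uvular).
Gaps, from front to back: bilabial lacks voiceless (/p/); uvular lacks voiceless (/q/).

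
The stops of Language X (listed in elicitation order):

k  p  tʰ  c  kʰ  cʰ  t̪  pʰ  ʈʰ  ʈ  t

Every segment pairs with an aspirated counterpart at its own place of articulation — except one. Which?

Bilabial: /p/ ~ /pʰ/
Alveolar: /t/ ~ /tʰ/
Retroflex: /ʈ/ ~ /ʈʰ/
Palatal: /c/ ~ /cʰ/
Velar: /k/ ~ /kʰ/
Dental: only /t̪/ (plain); no aspirated partner.
So /t̪/ is the unpaired segment.

/t̪/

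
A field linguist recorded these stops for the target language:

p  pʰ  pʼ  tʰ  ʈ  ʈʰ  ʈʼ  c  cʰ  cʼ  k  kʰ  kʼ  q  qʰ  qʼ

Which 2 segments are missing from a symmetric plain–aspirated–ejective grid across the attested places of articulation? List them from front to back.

Plain: /p/ (bilabial), /ʈ/ (retroflex), /c/ (palatal), /k/ (velar), /q/ (uvular).
Aspirated: /pʰ/ (bilabial), /tʰ/ (alveolar), /ʈʰ/ (retroflex), /cʰ/ (palatal), /kʰ/ (velar), /qʰ/ (uvular).
Ejective: /pʼ/ (bilabial), /ʈʼ/ (retroflex), /cʼ/ (palatal), /kʼ/ (velar), /qʼ/ (uvular).
Gaps, from front to back: alveolar lacks plain (/t/); alveolar lacks ejective (/tʼ/).

/t/, /tʼ/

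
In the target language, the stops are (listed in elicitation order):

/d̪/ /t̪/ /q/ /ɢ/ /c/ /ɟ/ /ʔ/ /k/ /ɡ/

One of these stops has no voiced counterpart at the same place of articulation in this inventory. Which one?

/ʔ/

Dental: /t̪/ ~ /d̪/
Palatal: /c/ ~ /ɟ/
Velar: /k/ ~ /ɡ/
Uvular: /q/ ~ /ɢ/
Glottal: only /ʔ/ (voiceless); no voiced partner.
So /ʔ/ is the unpaired segment.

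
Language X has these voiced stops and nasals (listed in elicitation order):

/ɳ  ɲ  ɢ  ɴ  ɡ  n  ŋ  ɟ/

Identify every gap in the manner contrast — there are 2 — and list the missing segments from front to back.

/d/, /ɖ/

place of articulation  oral stop  nasal   
alveolar          —         n       
retroflex         —         ɳ       
palatal           ɟ         ɲ       
velar             ɡ         ŋ       
uvular            ɢ         ɴ       
Gaps, from front to back: alveolar lacks oral stop (/d/); retroflex lacks oral stop (/ɖ/).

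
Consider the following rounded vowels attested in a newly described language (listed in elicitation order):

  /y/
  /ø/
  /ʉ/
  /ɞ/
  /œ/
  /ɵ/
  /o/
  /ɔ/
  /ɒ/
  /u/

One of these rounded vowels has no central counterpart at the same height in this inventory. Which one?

/ɒ/

High: /y/ ~ /ʉ/ ~ /u/
High-mid: /ø/ ~ /ɵ/ ~ /o/
Low-mid: /œ/ ~ /ɞ/ ~ /ɔ/
Low: only /ɒ/ (back); no central partner.
So /ɒ/ is the unpaired segment.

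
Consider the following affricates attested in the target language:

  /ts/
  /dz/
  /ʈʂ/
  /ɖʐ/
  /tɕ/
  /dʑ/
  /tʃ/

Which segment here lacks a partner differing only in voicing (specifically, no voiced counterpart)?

Alveolar: /ts/ ~ /dz/
Retroflex: /ʈʂ/ ~ /ɖʐ/
Alveolo-palatal: /tɕ/ ~ /dʑ/
Postalveolar: only /tʃ/ (voiceless); no voiced partner.
So /tʃ/ is the unpaired segment.

/tʃ/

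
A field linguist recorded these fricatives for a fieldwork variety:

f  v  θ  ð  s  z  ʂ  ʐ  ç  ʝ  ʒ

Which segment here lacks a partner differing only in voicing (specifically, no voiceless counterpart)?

/ʒ/

Labiodental: /f/ ~ /v/
Dental: /θ/ ~ /ð/
Alveolar: /s/ ~ /z/
Retroflex: /ʂ/ ~ /ʐ/
Palatal: /ç/ ~ /ʝ/
Postalveolar: only /ʒ/ (voiced); no voiceless partner.
So /ʒ/ is the unpaired segment.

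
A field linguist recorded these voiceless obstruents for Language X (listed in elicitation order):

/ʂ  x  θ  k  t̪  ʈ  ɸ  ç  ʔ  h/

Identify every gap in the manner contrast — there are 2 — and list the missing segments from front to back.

/p/, /c/

Stop: /t̪/ (dental), /ʈ/ (retroflex), /k/ (velar), /ʔ/ (glottal).
Fricative: /ɸ/ (bilabial), /θ/ (dental), /ʂ/ (retroflex), /ç/ (palatal), /x/ (velar), /h/ (glottal).
Gaps, from front to back: bilabial lacks stop (/p/); palatal lacks stop (/c/).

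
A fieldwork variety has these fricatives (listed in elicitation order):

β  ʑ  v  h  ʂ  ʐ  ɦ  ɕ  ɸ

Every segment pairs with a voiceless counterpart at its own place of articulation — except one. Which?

/v/

Bilabial: /ɸ/ ~ /β/
Retroflex: /ʂ/ ~ /ʐ/
Alveolo-palatal: /ɕ/ ~ /ʑ/
Glottal: /h/ ~ /ɦ/
Labiodental: only /v/ (voiced); no voiceless partner.
So /v/ is the unpaired segment.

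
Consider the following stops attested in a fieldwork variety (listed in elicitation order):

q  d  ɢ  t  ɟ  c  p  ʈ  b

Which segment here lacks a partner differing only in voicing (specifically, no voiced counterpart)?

Bilabial: /p/ ~ /b/
Alveolar: /t/ ~ /d/
Palatal: /c/ ~ /ɟ/
Uvular: /q/ ~ /ɢ/
Retroflex: only /ʈ/ (voiceless); no voiced partner.
So /ʈ/ is the unpaired segment.

/ʈ/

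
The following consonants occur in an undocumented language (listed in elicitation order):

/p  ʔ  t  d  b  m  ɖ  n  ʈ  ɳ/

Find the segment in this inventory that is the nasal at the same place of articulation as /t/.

/n/

/t/ is a voiceless alveolar stop.
The nasal at the same place is an alveolar nasal — in this inventory, /n/.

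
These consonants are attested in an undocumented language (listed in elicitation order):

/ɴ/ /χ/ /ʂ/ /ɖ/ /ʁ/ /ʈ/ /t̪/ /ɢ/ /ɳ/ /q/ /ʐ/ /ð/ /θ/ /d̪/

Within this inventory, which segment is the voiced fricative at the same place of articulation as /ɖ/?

/ʐ/

/ɖ/ is a voiced retroflex stop.
The voiced fricative at the same place is a voiced retroflex fricative — in this inventory, /ʐ/.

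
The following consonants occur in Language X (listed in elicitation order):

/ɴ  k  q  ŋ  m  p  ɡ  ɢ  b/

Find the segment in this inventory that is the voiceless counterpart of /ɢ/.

/q/

/ɢ/ is a voiced uvular stop.
The voiceless counterpart is a voiceless uvular stop — in this inventory, /q/.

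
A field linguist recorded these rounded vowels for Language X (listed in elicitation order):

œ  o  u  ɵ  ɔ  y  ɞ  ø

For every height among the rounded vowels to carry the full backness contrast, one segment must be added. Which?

/ʉ/

Front: /y/ (high), /ø/ (high-mid), /œ/ (low-mid).
Central: /ɵ/ (high-mid), /ɞ/ (low-mid).
Back: /u/ (high), /o/ (high-mid), /ɔ/ (low-mid).
The high row has no central member, so the gap is the high central rounded vowel /ʉ/.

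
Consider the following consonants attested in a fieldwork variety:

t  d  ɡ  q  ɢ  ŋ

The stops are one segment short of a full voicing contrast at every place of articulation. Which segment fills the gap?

/k/

alveolar: voiceless /t/, voiced /d/.
velar: voiceless —, voiced /ɡ/.
uvular: voiceless /q/, voiced /ɢ/.
The velar row has no voiceless member, so the gap is the voiceless velar stop /k/.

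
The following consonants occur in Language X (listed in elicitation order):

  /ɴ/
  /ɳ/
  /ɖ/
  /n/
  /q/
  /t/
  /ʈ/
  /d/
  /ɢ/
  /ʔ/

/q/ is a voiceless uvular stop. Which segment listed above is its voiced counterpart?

The voiced counterpart is a voiced uvular stop — in this inventory, /ɢ/.

/ɢ/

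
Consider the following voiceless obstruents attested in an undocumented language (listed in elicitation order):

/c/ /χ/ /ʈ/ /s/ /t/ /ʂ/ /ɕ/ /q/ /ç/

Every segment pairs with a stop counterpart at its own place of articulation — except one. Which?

Alveolar: /t/ ~ /s/
Retroflex: /ʈ/ ~ /ʂ/
Palatal: /c/ ~ /ç/
Uvular: /q/ ~ /χ/
Alveolo-palatal: only /ɕ/ (fricative); no stop partner.
So /ɕ/ is the unpaired segment.

/ɕ/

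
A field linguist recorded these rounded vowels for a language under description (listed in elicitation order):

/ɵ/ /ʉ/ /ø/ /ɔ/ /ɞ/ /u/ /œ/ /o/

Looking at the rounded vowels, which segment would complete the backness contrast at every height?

/y/

height            front     central   back    
high              —         ʉ         u       
high-mid          ø         ɵ         o       
low-mid           œ         ɞ         ɔ       
The high row has no front member, so the gap is the high front rounded vowel /y/.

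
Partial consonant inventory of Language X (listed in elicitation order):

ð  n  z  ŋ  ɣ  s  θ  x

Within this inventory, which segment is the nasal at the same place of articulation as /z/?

/n/

/z/ is a voiced alveolar fricative.
The nasal at the same place is an alveolar nasal — in this inventory, /n/.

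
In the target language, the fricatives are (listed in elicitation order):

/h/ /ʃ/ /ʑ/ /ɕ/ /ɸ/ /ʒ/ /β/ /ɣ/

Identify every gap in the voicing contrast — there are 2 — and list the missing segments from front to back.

/x/, /ɦ/

Voiceless: /ɸ/ (bilabial), /ʃ/ (postalveolar), /ɕ/ (alveolo-palatal), /h/ (glottal).
Voiced: /β/ (bilabial), /ʒ/ (postalveolar), /ʑ/ (alveolo-palatal), /ɣ/ (velar).
Gaps, from front to back: velar lacks voiceless (/x/); glottal lacks voiced (/ɦ/).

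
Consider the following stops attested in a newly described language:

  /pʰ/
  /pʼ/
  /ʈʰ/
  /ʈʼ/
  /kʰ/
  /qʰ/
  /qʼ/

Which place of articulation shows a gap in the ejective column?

velar

place of articulation  aspirated  ejective
bilabial          pʰ        pʼ      
retroflex         ʈʰ        ʈʼ      
velar             kʰ        —       
uvular            qʰ        qʼ      
Every place of articulation has an ejective member except velar, where /kʼ/ would be expected.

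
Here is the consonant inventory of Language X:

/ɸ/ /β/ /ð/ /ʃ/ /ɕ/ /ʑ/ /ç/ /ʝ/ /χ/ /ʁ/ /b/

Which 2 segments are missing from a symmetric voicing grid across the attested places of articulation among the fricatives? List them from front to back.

/θ/, /ʒ/

place of articulation  voiceless  voiced  
bilabial          ɸ         β       
dental            —         ð       
postalveolar      ʃ         —       
alveolo-palatal   ɕ         ʑ       
palatal           ç         ʝ       
uvular            χ         ʁ       
Gaps, from front to back: dental lacks voiceless (/θ/); postalveolar lacks voiced (/ʒ/).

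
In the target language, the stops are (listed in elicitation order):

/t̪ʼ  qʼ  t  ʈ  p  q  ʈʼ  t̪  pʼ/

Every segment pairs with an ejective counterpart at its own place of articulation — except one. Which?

Bilabial: /p/ ~ /pʼ/
Dental: /t̪/ ~ /t̪ʼ/
Retroflex: /ʈ/ ~ /ʈʼ/
Uvular: /q/ ~ /qʼ/
Alveolar: only /t/ (plain); no ejective partner.
So /t/ is the unpaired segment.

/t/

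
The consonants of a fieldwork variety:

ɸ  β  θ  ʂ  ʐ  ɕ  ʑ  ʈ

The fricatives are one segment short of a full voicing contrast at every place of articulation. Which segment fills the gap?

/ð/

place of articulation  voiceless  voiced  
bilabial          ɸ         β       
dental            θ         —       
retroflex         ʂ         ʐ       
alveolo-palatal   ɕ         ʑ       
The dental row has no voiced member, so the gap is the voiced dental fricative /ð/.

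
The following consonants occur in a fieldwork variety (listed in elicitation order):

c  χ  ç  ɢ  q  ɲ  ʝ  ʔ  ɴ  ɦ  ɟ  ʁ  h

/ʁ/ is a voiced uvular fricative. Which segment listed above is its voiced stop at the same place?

/ɢ/

The voiced stop at the same place is a voiced uvular stop — in this inventory, /ɢ/.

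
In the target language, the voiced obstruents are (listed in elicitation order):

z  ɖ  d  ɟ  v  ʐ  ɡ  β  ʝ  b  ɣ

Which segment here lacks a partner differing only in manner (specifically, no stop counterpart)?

/v/

Bilabial: /b/ ~ /β/
Alveolar: /d/ ~ /z/
Retroflex: /ɖ/ ~ /ʐ/
Palatal: /ɟ/ ~ /ʝ/
Velar: /ɡ/ ~ /ɣ/
Labiodental: only /v/ (fricative); no stop partner.
So /v/ is the unpaired segment.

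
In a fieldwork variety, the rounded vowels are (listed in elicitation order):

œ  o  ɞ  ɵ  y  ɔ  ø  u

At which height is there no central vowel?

height            front     central   back    
high              y         —         u       
high-mid          ø         ɵ         o       
low-mid           œ         ɞ         ɔ       
Every height has a central member except high, where /ʉ/ would be expected.

high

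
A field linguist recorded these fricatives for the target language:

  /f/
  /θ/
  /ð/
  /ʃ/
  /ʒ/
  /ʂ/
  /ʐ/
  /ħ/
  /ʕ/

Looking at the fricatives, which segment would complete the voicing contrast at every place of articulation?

Voiceless: /f/ (labiodental), /θ/ (dental), /ʃ/ (postalveolar), /ʂ/ (retroflex), /ħ/ (pharyngeal).
Voiced: /ð/ (dental), /ʒ/ (postalveolar), /ʐ/ (retroflex), /ʕ/ (pharyngeal).
The labiodental row has no voiced member, so the gap is the voiced labiodental fricative /v/.

/v/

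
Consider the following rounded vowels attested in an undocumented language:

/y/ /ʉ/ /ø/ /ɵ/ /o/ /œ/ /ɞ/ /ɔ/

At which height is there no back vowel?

high

Front: /y/ (high), /ø/ (high-mid), /œ/ (low-mid).
Central: /ʉ/ (high), /ɵ/ (high-mid), /ɞ/ (low-mid).
Back: /o/ (high-mid), /ɔ/ (low-mid).
Every height has a back member except high, where /u/ would be expected.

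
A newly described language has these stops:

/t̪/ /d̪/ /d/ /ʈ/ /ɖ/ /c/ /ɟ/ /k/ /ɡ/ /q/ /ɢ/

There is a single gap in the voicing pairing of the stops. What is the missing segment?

Voiceless: /t̪/ (dental), /ʈ/ (retroflex), /c/ (palatal), /k/ (velar), /q/ (uvular).
Voiced: /d̪/ (dental), /d/ (alveolar), /ɖ/ (retroflex), /ɟ/ (palatal), /ɡ/ (velar), /ɢ/ (uvular).
The alveolar row has no voiceless member, so the gap is the voiceless alveolar stop /t/.

/t/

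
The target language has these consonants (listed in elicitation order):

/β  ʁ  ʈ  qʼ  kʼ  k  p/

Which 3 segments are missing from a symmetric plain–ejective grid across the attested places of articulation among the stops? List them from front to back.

/pʼ/, /ʈʼ/, /q/

place of articulation  plain     ejective
bilabial          p         —       
retroflex         ʈ         —       
velar             k         kʼ      
uvular            —         qʼ      
Gaps, from front to back: bilabial lacks ejective (/pʼ/); retroflex lacks ejective (/ʈʼ/); uvular lacks plain (/q/).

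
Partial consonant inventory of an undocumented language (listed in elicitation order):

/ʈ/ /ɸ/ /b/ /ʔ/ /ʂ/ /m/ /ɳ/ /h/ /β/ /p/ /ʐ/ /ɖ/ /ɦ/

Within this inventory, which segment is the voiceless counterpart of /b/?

/p/

/b/ is a voiced bilabial stop.
The voiceless counterpart is a voiceless bilabial stop — in this inventory, /p/.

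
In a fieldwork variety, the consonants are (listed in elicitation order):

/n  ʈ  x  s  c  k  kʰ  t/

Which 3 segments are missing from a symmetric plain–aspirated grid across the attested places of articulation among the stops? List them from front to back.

/tʰ/, /ʈʰ/, /cʰ/

place of articulation  plain     aspirated
alveolar          t         —       
retroflex         ʈ         —       
palatal           c         —       
velar             k         kʰ      
Gaps, from front to back: alveolar lacks aspirated (/tʰ/); retroflex lacks aspirated (/ʈʰ/); palatal lacks aspirated (/cʰ/).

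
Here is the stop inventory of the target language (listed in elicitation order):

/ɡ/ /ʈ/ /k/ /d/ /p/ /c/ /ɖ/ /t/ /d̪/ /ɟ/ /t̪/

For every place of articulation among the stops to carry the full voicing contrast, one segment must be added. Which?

Voiceless: /p/ (bilabial), /t̪/ (dental), /t/ (alveolar), /ʈ/ (retroflex), /c/ (palatal), /k/ (velar).
Voiced: /d̪/ (dental), /d/ (alveolar), /ɖ/ (retroflex), /ɟ/ (palatal), /ɡ/ (velar).
The bilabial row has no voiced member, so the gap is the voiced bilabial stop /b/.

/b/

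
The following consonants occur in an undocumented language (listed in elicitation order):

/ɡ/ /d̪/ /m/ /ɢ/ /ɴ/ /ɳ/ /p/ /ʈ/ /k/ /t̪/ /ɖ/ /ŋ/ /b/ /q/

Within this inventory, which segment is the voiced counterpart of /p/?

/b/

/p/ is a voiceless bilabial stop.
The voiced counterpart is a voiced bilabial stop — in this inventory, /b/.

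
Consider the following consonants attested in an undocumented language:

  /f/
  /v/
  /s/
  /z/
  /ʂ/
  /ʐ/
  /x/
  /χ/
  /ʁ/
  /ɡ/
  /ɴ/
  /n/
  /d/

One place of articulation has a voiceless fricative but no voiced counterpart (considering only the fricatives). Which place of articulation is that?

velar

Voiceless: /f/ (labiodental), /s/ (alveolar), /ʂ/ (retroflex), /x/ (velar), /χ/ (uvular).
Voiced: /v/ (labiodental), /z/ (alveolar), /ʐ/ (retroflex), /ʁ/ (uvular).
Every place of articulation has a voiced member except velar, where /ɣ/ would be expected.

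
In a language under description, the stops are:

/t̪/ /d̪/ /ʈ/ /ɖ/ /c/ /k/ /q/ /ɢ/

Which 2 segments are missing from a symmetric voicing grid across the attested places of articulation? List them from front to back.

Voiceless: /t̪/ (dental), /ʈ/ (retroflex), /c/ (palatal), /k/ (velar), /q/ (uvular).
Voiced: /d̪/ (dental), /ɖ/ (retroflex), /ɢ/ (uvular).
Gaps, from front to back: palatal lacks voiced (/ɟ/); velar lacks voiced (/ɡ/).

/ɟ/, /ɡ/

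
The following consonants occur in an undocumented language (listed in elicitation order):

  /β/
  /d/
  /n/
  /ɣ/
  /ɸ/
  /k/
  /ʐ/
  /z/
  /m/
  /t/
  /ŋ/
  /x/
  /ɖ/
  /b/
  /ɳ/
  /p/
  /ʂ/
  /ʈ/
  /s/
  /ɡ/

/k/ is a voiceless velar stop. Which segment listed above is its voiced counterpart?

/ɡ/

The voiced counterpart is a voiced velar stop — in this inventory, /ɡ/.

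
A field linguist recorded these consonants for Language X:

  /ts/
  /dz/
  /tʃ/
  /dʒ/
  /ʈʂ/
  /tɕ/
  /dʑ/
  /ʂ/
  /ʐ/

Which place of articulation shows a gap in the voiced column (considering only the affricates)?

retroflex

alveolar: voiceless /ts/, voiced /dz/.
postalveolar: voiceless /tʃ/, voiced /dʒ/.
retroflex: voiceless /ʈʂ/, voiced —.
alveolo-palatal: voiceless /tɕ/, voiced /dʑ/.
Every place of articulation has a voiced member except retroflex, where /ɖʐ/ would be expected.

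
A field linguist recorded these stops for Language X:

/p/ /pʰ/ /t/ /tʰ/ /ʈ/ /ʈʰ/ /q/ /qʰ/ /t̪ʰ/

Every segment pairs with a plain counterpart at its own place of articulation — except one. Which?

/t̪ʰ/

Bilabial: /p/ ~ /pʰ/
Alveolar: /t/ ~ /tʰ/
Retroflex: /ʈ/ ~ /ʈʰ/
Uvular: /q/ ~ /qʰ/
Dental: only /t̪ʰ/ (aspirated); no plain partner.
So /t̪ʰ/ is the unpaired segment.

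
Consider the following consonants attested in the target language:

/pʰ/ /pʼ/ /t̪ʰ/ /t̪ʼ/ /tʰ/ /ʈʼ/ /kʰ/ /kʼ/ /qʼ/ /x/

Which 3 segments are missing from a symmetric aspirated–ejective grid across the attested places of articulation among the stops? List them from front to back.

Aspirated: /pʰ/ (bilabial), /t̪ʰ/ (dental), /tʰ/ (alveolar), /kʰ/ (velar).
Ejective: /pʼ/ (bilabial), /t̪ʼ/ (dental), /ʈʼ/ (retroflex), /kʼ/ (velar), /qʼ/ (uvular).
Gaps, from front to back: alveolar lacks ejective (/tʼ/); retroflex lacks aspirated (/ʈʰ/); uvular lacks aspirated (/qʰ/).

/tʼ/, /ʈʰ/, /qʰ/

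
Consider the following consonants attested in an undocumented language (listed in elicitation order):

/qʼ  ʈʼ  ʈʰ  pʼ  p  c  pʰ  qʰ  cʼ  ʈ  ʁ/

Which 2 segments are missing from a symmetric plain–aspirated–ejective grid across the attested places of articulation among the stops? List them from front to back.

Plain: /p/ (bilabial), /ʈ/ (retroflex), /c/ (palatal).
Aspirated: /pʰ/ (bilabial), /ʈʰ/ (retroflex), /qʰ/ (uvular).
Ejective: /pʼ/ (bilabial), /ʈʼ/ (retroflex), /cʼ/ (palatal), /qʼ/ (uvular).
Gaps, from front to back: palatal lacks aspirated (/cʰ/); uvular lacks plain (/q/).

/cʰ/, /q/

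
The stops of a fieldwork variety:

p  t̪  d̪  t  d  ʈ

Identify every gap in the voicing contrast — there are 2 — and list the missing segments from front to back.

bilabial: voiceless /p/, voiced —.
dental: voiceless /t̪/, voiced /d̪/.
alveolar: voiceless /t/, voiced /d/.
retroflex: voiceless /ʈ/, voiced —.
Gaps, from front to back: bilabial lacks voiced (/b/); retroflex lacks voiced (/ɖ/).

/b/, /ɖ/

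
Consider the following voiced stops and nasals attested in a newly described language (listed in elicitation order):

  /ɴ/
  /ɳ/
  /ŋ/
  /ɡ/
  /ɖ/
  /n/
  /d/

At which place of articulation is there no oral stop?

Oral stop: /d/ (alveolar), /ɖ/ (retroflex), /ɡ/ (velar).
Nasal: /n/ (alveolar), /ɳ/ (retroflex), /ŋ/ (velar), /ɴ/ (uvular).
Every place of articulation has an oral stop member except uvular, where /ɢ/ would be expected.

uvular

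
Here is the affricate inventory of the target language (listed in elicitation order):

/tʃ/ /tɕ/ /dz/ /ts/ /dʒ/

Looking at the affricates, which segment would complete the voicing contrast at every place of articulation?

alveolar: voiceless /ts/, voiced /dz/.
postalveolar: voiceless /tʃ/, voiced /dʒ/.
alveolo-palatal: voiceless /tɕ/, voiced —.
The alveolo-palatal row has no voiced member, so the gap is the voiced alveolo-palatal affricate /dʑ/.

/dʑ/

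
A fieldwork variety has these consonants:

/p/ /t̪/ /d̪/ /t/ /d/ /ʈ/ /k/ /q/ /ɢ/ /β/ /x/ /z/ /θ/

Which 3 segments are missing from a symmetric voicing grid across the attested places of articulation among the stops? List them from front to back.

place of articulation  voiceless  voiced  
bilabial          p         —       
dental            t̪        d̪      
alveolar          t         d       
retroflex         ʈ         —       
velar             k         —       
uvular            q         ɢ       
Gaps, from front to back: bilabial lacks voiced (/b/); retroflex lacks voiced (/ɖ/); velar lacks voiced (/ɡ/).

/b/, /ɖ/, /ɡ/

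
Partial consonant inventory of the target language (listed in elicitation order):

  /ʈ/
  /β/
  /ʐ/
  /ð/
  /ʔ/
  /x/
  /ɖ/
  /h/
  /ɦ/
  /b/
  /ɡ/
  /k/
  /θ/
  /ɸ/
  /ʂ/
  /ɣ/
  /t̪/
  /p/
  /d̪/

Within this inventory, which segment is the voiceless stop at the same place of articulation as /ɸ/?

/ɸ/ is a voiceless bilabial fricative.
The voiceless stop at the same place is a voiceless bilabial stop — in this inventory, /p/.

/p/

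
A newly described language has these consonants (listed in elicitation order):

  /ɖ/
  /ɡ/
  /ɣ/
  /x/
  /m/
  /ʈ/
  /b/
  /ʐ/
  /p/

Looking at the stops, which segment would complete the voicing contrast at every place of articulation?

/k/

Voiceless: /p/ (bilabial), /ʈ/ (retroflex).
Voiced: /b/ (bilabial), /ɖ/ (retroflex), /ɡ/ (velar).
The velar row has no voiceless member, so the gap is the voiceless velar stop /k/.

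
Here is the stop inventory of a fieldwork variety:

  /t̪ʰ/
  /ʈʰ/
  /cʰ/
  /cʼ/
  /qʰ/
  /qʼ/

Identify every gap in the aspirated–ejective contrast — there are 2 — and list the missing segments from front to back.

place of articulation  aspirated  ejective
dental            t̪ʰ       —       
retroflex         ʈʰ        —       
palatal           cʰ        cʼ      
uvular            qʰ        qʼ      
Gaps, from front to back: dental lacks ejective (/t̪ʼ/); retroflex lacks ejective (/ʈʼ/).

/t̪ʼ/, /ʈʼ/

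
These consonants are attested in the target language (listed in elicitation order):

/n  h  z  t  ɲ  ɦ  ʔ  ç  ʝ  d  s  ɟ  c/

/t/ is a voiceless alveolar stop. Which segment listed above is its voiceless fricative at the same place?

The voiceless fricative at the same place is a voiceless alveolar fricative — in this inventory, /s/.

/s/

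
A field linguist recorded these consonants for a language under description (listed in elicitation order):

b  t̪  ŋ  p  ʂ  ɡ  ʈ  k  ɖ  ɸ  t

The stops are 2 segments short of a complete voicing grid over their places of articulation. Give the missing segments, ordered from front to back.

/d̪/, /d/

bilabial: voiceless /p/, voiced /b/.
dental: voiceless /t̪/, voiced —.
alveolar: voiceless /t/, voiced —.
retroflex: voiceless /ʈ/, voiced /ɖ/.
velar: voiceless /k/, voiced /ɡ/.
Gaps, from front to back: dental lacks voiced (/d̪/); alveolar lacks voiced (/d/).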